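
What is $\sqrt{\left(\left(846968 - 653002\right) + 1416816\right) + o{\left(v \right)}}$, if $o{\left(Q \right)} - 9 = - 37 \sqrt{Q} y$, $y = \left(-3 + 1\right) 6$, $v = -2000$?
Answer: $\sqrt{1610791 + 8880 i \sqrt{5}} \approx 1269.2 + 7.822 i$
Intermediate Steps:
$y = -12$ ($y = \left(-2\right) 6 = -12$)
$o{\left(Q \right)} = 9 + 444 \sqrt{Q}$ ($o{\left(Q \right)} = 9 + - 37 \sqrt{Q} \left(-12\right) = 9 + 444 \sqrt{Q}$)
$\sqrt{\left(\left(846968 - 653002\right) + 1416816\right) + o{\left(v \right)}} = \sqrt{\left(\left(846968 - 653002\right) + 1416816\right) + \left(9 + 444 \sqrt{-2000}\right)} = \sqrt{\left(193966 + 1416816\right) + \left(9 + 444 \cdot 20 i \sqrt{5}\right)} = \sqrt{1610782 + \left(9 + 8880 i \sqrt{5}\right)} = \sqrt{1610791 + 8880 i \sqrt{5}}$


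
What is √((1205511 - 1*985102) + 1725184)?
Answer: 3*√216177 ≈ 1394.8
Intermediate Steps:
√((1205511 - 1*985102) + 1725184) = √((1205511 - 985102) + 1725184) = √(220409 + 1725184) = √1945593 = 3*√216177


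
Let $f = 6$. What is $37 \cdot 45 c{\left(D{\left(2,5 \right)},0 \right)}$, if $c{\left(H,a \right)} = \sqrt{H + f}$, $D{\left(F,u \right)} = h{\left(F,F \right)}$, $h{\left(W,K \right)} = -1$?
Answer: $1665 \sqrt{5} \approx 3723.1$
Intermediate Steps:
$D{\left(F,u \right)} = -1$
$c{\left(H,a \right)} = \sqrt{6 + H}$ ($c{\left(H,a \right)} = \sqrt{H + 6} = \sqrt{6 + H}$)
$37 \cdot 45 c{\left(D{\left(2,5 \right)},0 \right)} = 37 \cdot 45 \sqrt{6 - 1} = 1665 \sqrt{5}$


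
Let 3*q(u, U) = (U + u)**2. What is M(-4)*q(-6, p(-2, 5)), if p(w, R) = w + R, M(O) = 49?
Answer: 147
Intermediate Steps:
p(w, R) = R + w
q(u, U) = (U + u)**2/3
M(-4)*q(-6, p(-2, 5)) = 49*(((5 - 2) - 6)**2/3) = 49*((3 - 6)**2/3) = 49*((1/3)*(-3)**2) = 49*((1/3)*9) = 49*3 = 147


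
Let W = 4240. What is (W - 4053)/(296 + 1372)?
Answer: 187/1668 ≈ 0.11211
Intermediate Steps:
(W - 4053)/(296 + 1372) = (4240 - 4053)/(296 + 1372) = 187/1668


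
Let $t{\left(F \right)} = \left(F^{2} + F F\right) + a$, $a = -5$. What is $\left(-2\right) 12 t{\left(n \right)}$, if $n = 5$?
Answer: $-1080$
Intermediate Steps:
$t{\left(F \right)} = -5 + 2 F^{2}$ ($t{\left(F \right)} = \left(F^{2} + F F\right) - 5 = \left(F^{2} + F^{2}\right) - 5 = 2 F^{2} - 5 = -5 + 2 F^{2}$)
$\left(-2\right) 12 t{\left(n \right)} = \left(-2\right) 12 \left(-5 + 2 \cdot 5^{2}\right) = - 24 \left(-5 + 2 \cdot 25\right) = - 24 \left(-5 + 50\right) = \left(-24\right) 45 = -1080$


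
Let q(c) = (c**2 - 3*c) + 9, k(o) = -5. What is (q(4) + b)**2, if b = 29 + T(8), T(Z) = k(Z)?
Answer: 1369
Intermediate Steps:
T(Z) = -5
b = 24 (b = 29 - 5 = 24)
q(c) = 9 + c**2 - 3*c
(q(4) + b)**2 = ((9 + 4**2 - 3*4) + 24)**2 = ((9 + 16 - 12) + 24)**2 = (13 + 24)**2 = 37**2 = 1369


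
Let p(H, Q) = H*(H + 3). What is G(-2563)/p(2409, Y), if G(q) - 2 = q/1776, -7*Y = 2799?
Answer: 989/10319462208 ≈ 9.5838e-8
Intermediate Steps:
Y = -2799/7 (Y = -⅐*2799 = -2799/7 ≈ -399.86)
p(H, Q) = H*(3 + H)
G(q) = 2 + q/1776
G(-2563)/p(2409, Y) = (2 + (1/1776)*(-2563))/((2409*(3 + 2409))) = (2 - 2563/1776)/((2409*2412)) = (989/1776)/5810508 = (989/1776)*(1/5810508) = 989/10319462208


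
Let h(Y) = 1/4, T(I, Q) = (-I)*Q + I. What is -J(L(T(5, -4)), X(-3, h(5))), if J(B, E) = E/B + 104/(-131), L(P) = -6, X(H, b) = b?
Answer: 2627/3144 ≈ 0.83556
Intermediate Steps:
T(I, Q) = I - I*Q (T(I, Q) = -I*Q + I = I - I*Q)
h(Y) = ¼
J(B, E) = -104/131 + E/B (J(B, E) = E/B + 104*(-1/131) = E/B - 104/131 = -104/131 + E/B)
-J(L(T(5, -4)), X(-3, h(5))) = -(-104/131 + (¼)/(-6)) = -(-104/131 + (¼)*(-⅙)) = -(-104/131 - 1/24) = -1*(-2627/3144) = 2627/3144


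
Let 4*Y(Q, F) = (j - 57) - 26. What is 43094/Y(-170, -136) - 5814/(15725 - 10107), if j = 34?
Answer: -484346627/137641 ≈ -3518.9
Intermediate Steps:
Y(Q, F) = -49/4 (Y(Q, F) = ((34 - 57) - 26)/4 = (-23 - 26)/4 = (1/4)*(-49) = -49/4)
43094/Y(-170, -136) - 5814/(15725 - 10107) = 43094/(-49/4) - 5814/(15725 - 10107) = 43094*(-4/49) - 5814/5618 = -172376/49 - 5814*1/5618 = -172376/49 - 2907/2809 = -484346627/137641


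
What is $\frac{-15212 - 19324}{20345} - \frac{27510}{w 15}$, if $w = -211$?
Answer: $\frac{30025634}{4292795} \approx 6.9944$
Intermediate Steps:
$\frac{-15212 - 19324}{20345} - \frac{27510}{w 15} = \frac{-15212 - 19324}{20345} - \frac{27510}{\left(-211\right) 15} = \left(-34536\right) \frac{1}{20345} - \frac{27510}{-3165} = - \frac{34536}{20345} - - \frac{1834}{211} = - \frac{34536}{20345} + \frac{1834}{211} = \frac{30025634}{4292795}$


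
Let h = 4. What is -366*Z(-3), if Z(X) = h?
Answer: -1464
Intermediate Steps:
Z(X) = 4
-366*Z(-3) = -366*4 = -1464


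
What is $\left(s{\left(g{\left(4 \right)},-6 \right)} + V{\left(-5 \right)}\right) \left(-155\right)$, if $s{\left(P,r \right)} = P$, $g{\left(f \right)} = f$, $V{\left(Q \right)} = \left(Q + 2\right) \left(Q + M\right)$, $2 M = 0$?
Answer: $-2945$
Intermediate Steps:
$M = 0$ ($M = \frac{1}{2} \cdot 0 = 0$)
$V{\left(Q \right)} = Q \left(2 + Q\right)$ ($V{\left(Q \right)} = \left(Q + 2\right) \left(Q + 0\right) = \left(2 + Q\right) Q = Q \left(2 + Q\right)$)
$\left(s{\left(g{\left(4 \right)},-6 \right)} + V{\left(-5 \right)}\right) \left(-155\right) = \left(4 - 5 \left(2 - 5\right)\right) \left(-155\right) = \left(4 - -15\right) \left(-155\right) = \left(4 + 15\right) \left(-155\right) = 19 \left(-155\right) = -2945$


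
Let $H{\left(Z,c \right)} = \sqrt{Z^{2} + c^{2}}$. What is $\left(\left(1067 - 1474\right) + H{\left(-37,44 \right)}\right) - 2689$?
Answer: $-3096 + \sqrt{3305} \approx -3038.5$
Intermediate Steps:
$\left(\left(1067 - 1474\right) + H{\left(-37,44 \right)}\right) - 2689 = \left(\left(1067 - 1474\right) + \sqrt{\left(-37\right)^{2} + 44^{2}}\right) - 2689 = \left(\left(1067 - 1474\right) + \sqrt{1369 + 1936}\right) - 2689 = \left(-407 + \sqrt{3305}\right) - 2689 = -3096 + \sqrt{3305}$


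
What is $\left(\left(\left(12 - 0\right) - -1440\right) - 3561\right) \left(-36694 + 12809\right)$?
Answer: $50373465$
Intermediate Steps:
$\left(\left(\left(12 - 0\right) - -1440\right) - 3561\right) \left(-36694 + 12809\right) = \left(\left(\left(12 + 0\right) + 1440\right) - 3561\right) \left(-23885\right) = \left(\left(12 + 1440\right) - 3561\right) \left(-23885\right) = \left(1452 - 3561\right) \left(-23885\right) = \left(-2109\right) \left(-23885\right) = 50373465$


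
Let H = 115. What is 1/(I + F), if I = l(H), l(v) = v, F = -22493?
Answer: -1/22378 ≈ -4.4687e-5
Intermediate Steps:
I = 115
1/(I + F) = 1/(115 - 22493) = 1/(-22378) = -1/22378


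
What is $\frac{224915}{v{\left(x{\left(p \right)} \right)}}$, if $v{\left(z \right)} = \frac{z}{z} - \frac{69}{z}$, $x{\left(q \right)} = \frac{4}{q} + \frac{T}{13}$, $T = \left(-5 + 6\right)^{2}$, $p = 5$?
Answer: $- \frac{4273385}{1476} \approx -2895.2$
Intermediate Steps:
$T = 1$ ($T = 1^{2} = 1$)
$x{\left(q \right)} = \frac{1}{13} + \frac{4}{q}$ ($x{\left(q \right)} = \frac{4}{q} + 1 \cdot \frac{1}{13} = \frac{4}{q} + \frac{1}{13} = \frac{1}{13} + \frac{4}{q}$)
$v{\left(z \right)} = 1 - \frac{69}{z}$
$\frac{224915}{v{\left(x{\left(p \right)} \right)}} = \frac{224915}{\frac{1}{\frac{1}{13} \cdot \frac{1}{5} \left(52 + 5\right)} \left(-69 + \frac{52 + 5}{13 \cdot 5}\right)} = \frac{224915}{\frac{1}{\frac{1}{13} \cdot \frac{1}{5} \cdot 57} \left(-69 + \frac{1}{13} \cdot \frac{1}{5} \cdot 57\right)} = \frac{224915}{\frac{1}{\frac{57}{65}} \left(-69 + \frac{57}{65}\right)} = \frac{224915}{\frac{65}{57} \left(- \frac{4428}{65}\right)} = \frac{224915}{- \frac{1476}{19}} = 224915 \left(- \frac{19}{1476}\right) = - \frac{4273385}{1476}$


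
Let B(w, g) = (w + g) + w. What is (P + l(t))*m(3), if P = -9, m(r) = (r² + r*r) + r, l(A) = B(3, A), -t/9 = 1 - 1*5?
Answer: 693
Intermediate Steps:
B(w, g) = g + 2*w (B(w, g) = (g + w) + w = g + 2*w)
t = 36 (t = -9*(1 - 1*5) = -9*(1 - 5) = -9*(-4) = 36)
l(A) = 6 + A (l(A) = A + 2*3 = A + 6 = 6 + A)
m(r) = r + 2*r² (m(r) = (r² + r²) + r = 2*r² + r = r + 2*r²)
(P + l(t))*m(3) = (-9 + (6 + 36))*(3*(1 + 2*3)) = (-9 + 42)*(3*(1 + 6)) = 33*(3*7) = 33*21 = 693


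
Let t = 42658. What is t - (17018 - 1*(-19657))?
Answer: 5983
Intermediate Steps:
t - (17018 - 1*(-19657)) = 42658 - (17018 - 1*(-19657)) = 42658 - (17018 + 19657) = 42658 - 1*36675 = 42658 - 36675 = 5983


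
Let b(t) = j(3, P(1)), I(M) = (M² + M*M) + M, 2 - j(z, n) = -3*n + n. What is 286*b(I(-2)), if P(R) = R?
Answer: 1144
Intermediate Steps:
j(z, n) = 2 + 2*n (j(z, n) = 2 - (-3*n + n) = 2 - (-2)*n = 2 + 2*n)
I(M) = M + 2*M² (I(M) = (M² + M²) + M = 2*M² + M = M + 2*M²)
b(t) = 4 (b(t) = 2 + 2*1 = 2 + 2 = 4)
286*b(I(-2)) = 286*4 = 1144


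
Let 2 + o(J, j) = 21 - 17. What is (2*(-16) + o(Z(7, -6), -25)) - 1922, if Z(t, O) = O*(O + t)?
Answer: -1952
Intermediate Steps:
o(J, j) = 2 (o(J, j) = -2 + (21 - 17) = -2 + 4 = 2)
(2*(-16) + o(Z(7, -6), -25)) - 1922 = (2*(-16) + 2) - 1922 = (-32 + 2) - 1922 = -30 - 1922 = -1952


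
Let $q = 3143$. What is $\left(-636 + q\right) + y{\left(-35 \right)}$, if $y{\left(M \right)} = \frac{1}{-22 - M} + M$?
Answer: $\frac{32137}{13} \approx 2472.1$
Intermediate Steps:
$y{\left(M \right)} = M + \frac{1}{-22 - M}$
$\left(-636 + q\right) + y{\left(-35 \right)} = \left(-636 + 3143\right) + \frac{-1 + \left(-35\right)^{2} + 22 \left(-35\right)}{22 - 35} = 2507 + \frac{-1 + 1225 - 770}{-13} = 2507 - \frac{454}{13} = \frac{32137}{13}$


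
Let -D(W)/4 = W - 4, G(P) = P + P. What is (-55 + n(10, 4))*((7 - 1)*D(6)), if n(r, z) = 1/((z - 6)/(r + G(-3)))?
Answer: 2736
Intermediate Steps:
G(P) = 2*P
D(W) = 16 - 4*W (D(W) = -4*(W - 4) = -4*(-4 + W) = 16 - 4*W)
n(r, z) = (-6 + r)/(-6 + z) (n(r, z) = 1/((z - 6)/(r + 2*(-3))) = 1/((-6 + z)/(r - 6)) = 1/((-6 + z)/(-6 + r)) = (-6 + r)/(-6 + z))
(-55 + n(10, 4))*((7 - 1)*D(6)) = (-55 + (-6 + 10)/(-6 + 4))*((7 - 1)*(16 - 4*6)) = (-55 + 4/(-2))*(6*(16 - 24)) = (-55 - 1/2*4)*(6*(-8)) = (-55 - 2)*(-48) = -57*(-48) = 2736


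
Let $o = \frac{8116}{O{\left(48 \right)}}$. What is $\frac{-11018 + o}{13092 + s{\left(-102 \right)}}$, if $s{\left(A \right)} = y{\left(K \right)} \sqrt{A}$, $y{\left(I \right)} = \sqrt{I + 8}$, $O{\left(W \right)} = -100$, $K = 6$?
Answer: $- \frac{302729589}{357087275} + \frac{92493 i \sqrt{357}}{714174550} \approx -0.84777 + 0.002447 i$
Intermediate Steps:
$y{\left(I \right)} = \sqrt{8 + I}$
$s{\left(A \right)} = \sqrt{14} \sqrt{A}$ ($s{\left(A \right)} = \sqrt{8 + 6} \sqrt{A} = \sqrt{14} \sqrt{A}$)
$o = - \frac{2029}{25}$ ($o = \frac{8116}{-100} = 8116 \left(- \frac{1}{100}\right) = - \frac{2029}{25} \approx -81.16$)
$\frac{-11018 + o}{13092 + s{\left(-102 \right)}} = \frac{-11018 - \frac{2029}{25}}{13092 + \sqrt{14} \sqrt{-102}} = - \frac{277479}{25 \left(13092 + \sqrt{14} i \sqrt{102}\right)} = - \frac{277479}{25 \left(13092 + 2 i \sqrt{357}\right)}$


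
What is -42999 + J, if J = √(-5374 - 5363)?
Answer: -42999 + 3*I*√1193 ≈ -42999.0 + 103.62*I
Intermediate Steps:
J = 3*I*√1193 (J = √(-10737) = 3*I*√1193 ≈ 103.62*I)
-42999 + J = -42999 + 3*I*√1193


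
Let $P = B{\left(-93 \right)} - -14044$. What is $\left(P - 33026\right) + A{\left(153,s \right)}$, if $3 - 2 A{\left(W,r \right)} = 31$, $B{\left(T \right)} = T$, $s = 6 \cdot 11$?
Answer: $-19089$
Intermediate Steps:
$s = 66$
$A{\left(W,r \right)} = -14$ ($A{\left(W,r \right)} = \frac{3}{2} - \frac{31}{2} = -14$)
$P = 13951$ ($P = -93 - -14044 = -93 + 14044 = 13951$)
$\left(P - 33026\right) + A{\left(153,s \right)} = \left(13951 - 33026\right) - 14 = -19075 - 14 = -19089$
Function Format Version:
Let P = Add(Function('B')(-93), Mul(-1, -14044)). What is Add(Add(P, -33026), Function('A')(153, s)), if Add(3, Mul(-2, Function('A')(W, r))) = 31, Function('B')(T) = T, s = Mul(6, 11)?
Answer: -19089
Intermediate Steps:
s = 66
Function('A')(W, r) = -14 (Function('A')(W, r) = Add(Rational(3, 2), Mul(Rational(-1, 2), 31)) = Add(Rational(3, 2), Rational(-31, 2)) = -14)
P = 13951 (P = Add(-93, Mul(-1, -14044)) = Add(-93, 14044) = 13951)
Add(Add(P, -33026), Function('A')(153, s)) = Add(Add(13951, -33026), -14) = Add(-19075, -14) = -19089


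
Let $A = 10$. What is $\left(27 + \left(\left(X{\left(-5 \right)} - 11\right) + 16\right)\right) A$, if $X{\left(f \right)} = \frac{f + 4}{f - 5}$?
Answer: $321$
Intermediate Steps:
$X{\left(f \right)} = \frac{4 + f}{-5 + f}$
$\left(27 + \left(\left(X{\left(-5 \right)} - 11\right) + 16\right)\right) A = \left(27 + \left(\left(\frac{4 - 5}{-5 - 5} - 11\right) + 16\right)\right) 10 = \left(27 + \left(\left(\frac{1}{-10} \left(-1\right) - 11\right) + 16\right)\right) 10 = \left(27 + \left(\left(\left(- \frac{1}{10}\right) \left(-1\right) - 11\right) + 16\right)\right) 10 = \left(27 + \left(\left(\frac{1}{10} - 11\right) + 16\right)\right) 10 = \left(27 + \left(- \frac{109}{10} + 16\right)\right) 10 = \left(27 + \frac{51}{10}\right) 10 = \frac{321}{10} \cdot 10 = 321$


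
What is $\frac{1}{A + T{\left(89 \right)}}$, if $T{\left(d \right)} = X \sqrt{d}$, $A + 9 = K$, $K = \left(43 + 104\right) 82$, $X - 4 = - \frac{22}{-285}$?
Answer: $\frac{978355125}{11784167308909} - \frac{331170 \sqrt{89}}{11784167308909} \approx 8.2758 \cdot 10^{-5}$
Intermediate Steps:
$X = \frac{1162}{285}$ ($X = 4 - \frac{22}{-285} = 4 - - \frac{22}{285} = 4 + \frac{22}{285} = \frac{1162}{285} \approx 4.0772$)
$K = 12054$ ($K = 147 \cdot 82 = 12054$)
$A = 12045$ ($A = -9 + 12054 = 12045$)
$T{\left(d \right)} = \frac{1162 \sqrt{d}}{285}$
$\frac{1}{A + T{\left(89 \right)}} = \frac{1}{12045 + \frac{1162 \sqrt{89}}{285}}$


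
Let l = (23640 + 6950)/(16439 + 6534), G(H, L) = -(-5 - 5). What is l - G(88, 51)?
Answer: -199140/22973 ≈ -8.6684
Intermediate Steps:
G(H, L) = 10 (G(H, L) = -1*(-10) = 10)
l = 30590/22973 ≈ 1.3316
l - G(88, 51) = 30590/22973 - 1*10 = 30590/22973 - 10 = -199140/22973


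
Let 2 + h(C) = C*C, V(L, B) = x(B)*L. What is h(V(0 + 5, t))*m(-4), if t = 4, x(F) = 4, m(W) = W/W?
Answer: 398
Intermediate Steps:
m(W) = 1
V(L, B) = 4*L
h(C) = -2 + C² (h(C) = -2 + C*C = -2 + C²)
h(V(0 + 5, t))*m(-4) = (-2 + (4*(0 + 5))²)*1 = (-2 + (4*5)²)*1 = (-2 + 20²)*1 = (-2 + 400)*1 = 398*1 = 398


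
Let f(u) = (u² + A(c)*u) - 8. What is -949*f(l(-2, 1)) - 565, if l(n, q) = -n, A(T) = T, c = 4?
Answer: -4361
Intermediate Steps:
f(u) = -8 + u² + 4*u (f(u) = (u² + 4*u) - 8 = -8 + u² + 4*u)
-949*f(l(-2, 1)) - 565 = -949*(-8 + (-1*(-2))² + 4*(-1*(-2))) - 565 = -949*(-8 + 2² + 4*2) - 565 = -949*(-8 + 4 + 8) - 565 = -949*4 - 565 = -3796 - 565 = -4361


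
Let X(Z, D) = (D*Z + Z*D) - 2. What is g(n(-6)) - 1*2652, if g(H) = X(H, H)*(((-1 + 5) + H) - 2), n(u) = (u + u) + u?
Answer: -12988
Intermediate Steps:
X(Z, D) = -2 + 2*D*Z (X(Z, D) = (D*Z + D*Z) - 2 = 2*D*Z - 2 = -2 + 2*D*Z)
n(u) = 3*u (n(u) = 2*u + u = 3*u)
g(H) = (-2 + 2*H²)*(2 + H) (g(H) = (-2 + 2*H*H)*(((-1 + 5) + H) - 2) = (-2 + 2*H²)*((4 + H) - 2) = (-2 + 2*H²)*(2 + H))
g(n(-6)) - 1*2652 = 2*(-1 + (3*(-6))²)*(2 + 3*(-6)) - 1*2652 = 2*(-1 + (-18)²)*(2 - 18) - 2652 = 2*(-1 + 324)*(-16) - 2652 = 2*323*(-16) - 2652 = -10336 - 2652 = -12988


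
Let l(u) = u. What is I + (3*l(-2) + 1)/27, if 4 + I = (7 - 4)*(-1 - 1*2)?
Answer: -356/27 ≈ -13.185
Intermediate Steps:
I = -13 (I = -4 + (7 - 4)*(-1 - 1*2) = -4 + 3*(-1 - 2) = -4 + 3*(-3) = -4 - 9 = -13)
I + (3*l(-2) + 1)/27 = -13 + (3*(-2) + 1)/27 = -13 + (-6 + 1)/27 = -13 + (1/27)*(-5) = -13 - 5/27 = -356/27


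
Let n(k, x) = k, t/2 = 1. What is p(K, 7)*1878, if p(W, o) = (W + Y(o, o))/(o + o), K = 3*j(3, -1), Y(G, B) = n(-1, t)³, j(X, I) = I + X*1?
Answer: 4695/7 ≈ 670.71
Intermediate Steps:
t = 2 (t = 2*1 = 2)
j(X, I) = I + X
Y(G, B) = -1 (Y(G, B) = (-1)³ = -1)
K = 6 (K = 3*(-1 + 3) = 3*2 = 6)
p(W, o) = (-1 + W)/(2*o) (p(W, o) = (W - 1)/(o + o) = (-1 + W)/((2*o)) = (-1 + W)*(1/(2*o)) = (-1 + W)/(2*o))
p(K, 7)*1878 = ((½)*(-1 + 6)/7)*1878 = ((½)*(⅐)*5)*1878 = (5/14)*1878 = 4695/7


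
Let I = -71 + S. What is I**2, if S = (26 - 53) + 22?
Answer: 5776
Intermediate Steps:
S = -5 (S = -27 + 22 = -5)
I = -76 (I = -71 - 5 = -76)
I**2 = (-76)**2 = 5776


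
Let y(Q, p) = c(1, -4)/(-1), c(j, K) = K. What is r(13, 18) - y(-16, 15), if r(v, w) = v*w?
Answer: 230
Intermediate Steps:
y(Q, p) = 4 (y(Q, p) = -4/(-1) = -4*(-1) = 4)
r(13, 18) - y(-16, 15) = 13*18 - 1*4 = 234 - 4 = 230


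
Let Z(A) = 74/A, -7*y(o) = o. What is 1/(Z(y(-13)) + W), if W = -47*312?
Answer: -13/190114 ≈ -6.8380e-5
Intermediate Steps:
y(o) = -o/7
W = -14664
1/(Z(y(-13)) + W) = 1/(74/((-⅐*(-13))) - 14664) = 1/(74/(13/7) - 14664) = 1/(74*(7/13) - 14664) = 1/(518/13 - 14664) = 1/(-190114/13) = -13/190114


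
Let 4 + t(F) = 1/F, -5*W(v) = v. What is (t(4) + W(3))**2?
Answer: 7569/400 ≈ 18.922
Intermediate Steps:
W(v) = -v/5
t(F) = -4 + 1/F
(t(4) + W(3))**2 = ((-4 + 1/4) - 1/5*3)**2 = ((-4 + 1/4) - 3/5)**2 = (-15/4 - 3/5)**2 = (-87/20)**2 = 7569/400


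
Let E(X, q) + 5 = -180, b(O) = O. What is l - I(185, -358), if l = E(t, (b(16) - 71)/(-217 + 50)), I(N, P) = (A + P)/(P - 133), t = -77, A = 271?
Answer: -90922/491 ≈ -185.18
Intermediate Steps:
E(X, q) = -185 (E(X, q) = -5 - 180 = -185)
I(N, P) = (271 + P)/(-133 + P) (I(N, P) = (271 + P)/(P - 133) = (271 + P)/(-133 + P))
l = -185
l - I(185, -358) = -185 - (271 - 358)/(-133 - 358) = -185 - (-87)/(-491) = -185 - (-1)*(-87)/491 = -185 - 1*87/491 = -185 - 87/491 = -90922/491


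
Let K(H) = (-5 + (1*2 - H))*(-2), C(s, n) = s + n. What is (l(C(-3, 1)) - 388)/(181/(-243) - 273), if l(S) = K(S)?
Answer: 46899/33260 ≈ 1.4101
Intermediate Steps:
C(s, n) = n + s
K(H) = 6 + 2*H (K(H) = (-5 + (2 - H))*(-2) = (-3 - H)*(-2) = 6 + 2*H)
l(S) = 6 + 2*S
(l(C(-3, 1)) - 388)/(181/(-243) - 273) = ((6 + 2*(1 - 3)) - 388)/(181/(-243) - 273) = ((6 + 2*(-2)) - 388)/(181*(-1/243) - 273) = ((6 - 4) - 388)/(-181/243 - 273) = (2 - 388)/(-66520/243) = -386*(-243/66520) = 46899/33260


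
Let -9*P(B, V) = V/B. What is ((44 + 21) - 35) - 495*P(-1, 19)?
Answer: -1015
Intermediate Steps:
P(B, V) = -V/(9*B)
((44 + 21) - 35) - 495*P(-1, 19) = ((44 + 21) - 35) - (-55)*19/(-1) = (65 - 35) - (-55)*19*(-1) = 30 - 495*19/9 = 30 - 1045 = -1015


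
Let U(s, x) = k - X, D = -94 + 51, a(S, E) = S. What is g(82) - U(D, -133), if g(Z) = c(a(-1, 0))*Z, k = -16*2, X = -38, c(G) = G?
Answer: -88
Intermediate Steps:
D = -43
k = -32
U(s, x) = 6 (U(s, x) = -32 - 1*(-38) = -32 + 38 = 6)
g(Z) = -Z
g(82) - U(D, -133) = -1*82 - 1*6 = -82 - 6 = -88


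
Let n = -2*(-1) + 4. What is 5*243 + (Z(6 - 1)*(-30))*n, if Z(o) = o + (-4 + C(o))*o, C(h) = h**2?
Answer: -18585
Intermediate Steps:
Z(o) = o + o*(-4 + o**2) (Z(o) = o + (-4 + o**2)*o = o + o*(-4 + o**2))
n = 6 (n = 2 + 4 = 6)
5*243 + (Z(6 - 1)*(-30))*n = 5*243 + (((6 - 1)*(-3 + (6 - 1)**2))*(-30))*6 = 1215 + ((5*(-3 + 5**2))*(-30))*6 = 1215 + ((5*(-3 + 25))*(-30))*6 = 1215 + ((5*22)*(-30))*6 = 1215 + (110*(-30))*6 = 1215 - 3300*6 = 1215 - 19800 = -18585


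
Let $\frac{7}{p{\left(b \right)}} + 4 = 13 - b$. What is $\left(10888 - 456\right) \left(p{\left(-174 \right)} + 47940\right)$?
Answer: $\frac{91520217664}{183} \approx 5.0011 \cdot 10^{8}$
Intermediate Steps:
$p{\left(b \right)} = \frac{7}{9 - b}$ ($p{\left(b \right)} = \frac{7}{-4 - \left(-13 + b\right)} = \frac{7}{9 - b}$)
$\left(10888 - 456\right) \left(p{\left(-174 \right)} + 47940\right) = \left(10888 - 456\right) \left(- \frac{7}{-9 - 174} + 47940\right) = 10432 \left(- \frac{7}{-183} + 47940\right) = 10432 \left(\left(-7\right) \left(- \frac{1}{183}\right) + 47940\right) = 10432 \left(\frac{7}{183} + 47940\right) = 10432 \cdot \frac{8773027}{183} = \frac{91520217664}{183}$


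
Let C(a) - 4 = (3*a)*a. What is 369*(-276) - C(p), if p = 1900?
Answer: -10931848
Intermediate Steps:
C(a) = 4 + 3*a² (C(a) = 4 + (3*a)*a = 4 + 3*a²)
369*(-276) - C(p) = 369*(-276) - (4 + 3*1900²) = -101844 - (4 + 3*3610000) = -101844 - (4 + 10830000) = -101844 - 1*10830004 = -101844 - 10830004 = -10931848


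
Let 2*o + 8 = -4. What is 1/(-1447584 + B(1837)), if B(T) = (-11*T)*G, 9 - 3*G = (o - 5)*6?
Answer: -1/1952759 ≈ -5.1210e-7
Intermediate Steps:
o = -6 (o = -4 + (1/2)*(-4) = -4 - 2 = -6)
G = 25 (G = 3 - (-6 - 5)*6/3 = 3 - (-11)*6/3 = 3 - 1/3*(-66) = 3 + 22 = 25)
B(T) = -275*T (B(T) = -11*T*25 = -275*T)
1/(-1447584 + B(1837)) = 1/(-1447584 - 275*1837) = 1/(-1447584 - 505175) = 1/(-1952759) = -1/1952759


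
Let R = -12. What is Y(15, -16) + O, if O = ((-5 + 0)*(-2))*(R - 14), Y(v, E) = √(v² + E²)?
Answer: -260 + √481 ≈ -238.07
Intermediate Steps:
Y(v, E) = √(E² + v²)
O = -260 (O = ((-5 + 0)*(-2))*(-12 - 14) = -5*(-2)*(-26) = 10*(-26) = -260)
Y(15, -16) + O = √((-16)² + 15²) - 260 = √(256 + 225) - 260 = √481 - 260 = -260 + √481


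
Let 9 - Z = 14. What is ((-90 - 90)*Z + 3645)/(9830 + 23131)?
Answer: 1515/10987 ≈ 0.13789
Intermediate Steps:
Z = -5 (Z = 9 - 1*14 = 9 - 14 = -5)
((-90 - 90)*Z + 3645)/(9830 + 23131) = ((-90 - 90)*(-5) + 3645)/(9830 + 23131) = (-180*(-5) + 3645)/32961 = (900 + 3645)*(1/32961) = 4545*(1/32961) = 1515/10987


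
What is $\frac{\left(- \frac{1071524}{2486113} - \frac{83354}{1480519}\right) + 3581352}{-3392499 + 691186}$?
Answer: $- \frac{13182014930381294786}{9942824146527265511} \approx -1.3258$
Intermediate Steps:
$\frac{\left(- \frac{1071524}{2486113} - \frac{83354}{1480519}\right) + 3581352}{-3392499 + 691186} = \frac{\left(\left(-1071524\right) \frac{1}{2486113} - \frac{83354}{1480519}\right) + 3581352}{-2701313} = \left(\left(- \frac{1071524}{2486113} - \frac{83354}{1480519}\right) + 3581352\right) \left(- \frac{1}{2701313}\right) = \left(- \frac{1793639103958}{3680737532647} + 3581352\right) \left(- \frac{1}{2701313}\right) = \frac{13182014930381294786}{3680737532647} \left(- \frac{1}{2701313}\right) = - \frac{13182014930381294786}{9942824146527265511}$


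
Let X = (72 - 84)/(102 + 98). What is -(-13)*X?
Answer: -39/50 ≈ -0.78000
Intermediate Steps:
X = -3/50 (X = -12/200 = -12*1/200 = -3/50 ≈ -0.060000)
-(-13)*X = -(-13)*(-3)/50 = -1*39/50 = -39/50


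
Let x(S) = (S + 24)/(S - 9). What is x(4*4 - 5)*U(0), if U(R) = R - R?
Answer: 0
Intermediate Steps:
U(R) = 0
x(S) = (24 + S)/(-9 + S)
x(4*4 - 5)*U(0) = ((24 + (4*4 - 5))/(-9 + (4*4 - 5)))*0 = ((24 + (16 - 5))/(-9 + (16 - 5)))*0 = ((24 + 11)/(-9 + 11))*0 = (35/2)*0 = 0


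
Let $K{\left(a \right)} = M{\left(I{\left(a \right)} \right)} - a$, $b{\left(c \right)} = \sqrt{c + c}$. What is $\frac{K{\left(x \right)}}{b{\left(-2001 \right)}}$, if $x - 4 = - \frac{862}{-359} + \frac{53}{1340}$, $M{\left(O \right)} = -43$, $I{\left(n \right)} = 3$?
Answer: $\frac{23783927 i \sqrt{4002}}{1925202120} \approx 0.78153 i$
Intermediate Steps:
$b{\left(c \right)} = \sqrt{2} \sqrt{c}$ ($b{\left(c \right)} = \sqrt{2 c} = \sqrt{2} \sqrt{c}$)
$x = \frac{3098347}{481060}$ ($x = 4 + \left(- \frac{862}{-359} + \frac{53}{1340}\right) = 4 + \left(\left(-862\right) \left(- \frac{1}{359}\right) + 53 \cdot \frac{1}{1340}\right) = 4 + \left(\frac{862}{359} + \frac{53}{1340}\right) = 4 + \frac{1174107}{481060} = \frac{3098347}{481060} \approx 6.4407$)
$K{\left(a \right)} = -43 - a$
$\frac{K{\left(x \right)}}{b{\left(-2001 \right)}} = \frac{-43 - \frac{3098347}{481060}}{\sqrt{2} \sqrt{-2001}} = \frac{-43 - \frac{3098347}{481060}}{\sqrt{2} i \sqrt{2001}} = - \frac{23783927}{481060 i \sqrt{4002}} = - \frac{23783927 \left(- \frac{i \sqrt{4002}}{4002}\right)}{481060} = \frac{23783927 i \sqrt{4002}}{1925202120}$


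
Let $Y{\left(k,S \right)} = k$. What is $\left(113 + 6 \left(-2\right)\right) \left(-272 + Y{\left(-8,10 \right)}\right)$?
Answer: $-28280$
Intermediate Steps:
$\left(113 + 6 \left(-2\right)\right) \left(-272 + Y{\left(-8,10 \right)}\right) = \left(113 + 6 \left(-2\right)\right) \left(-272 - 8\right) = \left(113 - 12\right) \left(-280\right) = 101 \left(-280\right) = -28280$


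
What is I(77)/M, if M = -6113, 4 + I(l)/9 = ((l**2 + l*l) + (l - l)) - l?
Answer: -105993/6113 ≈ -17.339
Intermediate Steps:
I(l) = -36 - 9*l + 18*l**2 (I(l) = -36 + 9*(((l**2 + l*l) + (l - l)) - l) = -36 + 9*(((l**2 + l**2) + 0) - l) = -36 + 9*((2*l**2 + 0) - l) = -36 + 9*(2*l**2 - l) = -36 + 9*(-l + 2*l**2) = -36 + (-9*l + 18*l**2) = -36 - 9*l + 18*l**2)
I(77)/M = (-36 - 9*77 + 18*77**2)/(-6113) = (-36 - 693 + 18*5929)*(-1/6113) = (-36 - 693 + 106722)*(-1/6113) = 105993*(-1/6113) = -105993/6113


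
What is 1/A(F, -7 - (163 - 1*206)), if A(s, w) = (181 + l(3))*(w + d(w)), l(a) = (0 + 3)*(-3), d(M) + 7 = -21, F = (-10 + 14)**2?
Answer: 1/1376 ≈ 0.00072674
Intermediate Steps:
F = 16 (F = 4**2 = 16)
d(M) = -28 (d(M) = -7 - 21 = -28)
l(a) = -9 (l(a) = 3*(-3) = -9)
A(s, w) = -4816 + 172*w (A(s, w) = (181 - 9)*(w - 28) = 172*(-28 + w) = -4816 + 172*w)
1/A(F, -7 - (163 - 1*206)) = 1/(-4816 + 172*(-7 - (163 - 1*206))) = 1/(-4816 + 172*(-7 - (163 - 206))) = 1/(-4816 + 172*(-7 - 1*(-43))) = 1/(-4816 + 172*(-7 + 43)) = 1/(-4816 + 172*36) = 1/(-4816 + 6192) = 1/1376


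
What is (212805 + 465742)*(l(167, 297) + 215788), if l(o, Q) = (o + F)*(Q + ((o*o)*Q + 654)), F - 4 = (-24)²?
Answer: 4199087573262292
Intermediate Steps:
F = 580 (F = 4 + (-24)² = 4 + 576 = 580)
l(o, Q) = (580 + o)*(654 + Q + Q*o²) (l(o, Q) = (o + 580)*(Q + ((o*o)*Q + 654)) = (580 + o)*(Q + (o²*Q + 654)) = (580 + o)*(Q + (Q*o² + 654)) = (580 + o)*(Q + (654 + Q*o²)) = (580 + o)*(654 + Q + Q*o²))
(212805 + 465742)*(l(167, 297) + 215788) = (212805 + 465742)*((379320 + 580*297 + 654*167 + 297*167 + 297*167³ + 580*297*167²) + 215788) = 678547*((379320 + 172260 + 109218 + 49599 + 297*4657463 + 580*297*27889) + 215788) = 678547*((379320 + 172260 + 109218 + 49599 + 1383266511 + 4804159140) + 215788) = 678547*(6188136048 + 215788) = 678547*6188351836 = 4199087573262292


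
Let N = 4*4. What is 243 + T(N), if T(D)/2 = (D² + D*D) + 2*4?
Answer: 1283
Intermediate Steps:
N = 16
T(D) = 16 + 4*D² (T(D) = 2*((D² + D*D) + 2*4) = 2*((D² + D²) + 8) = 2*(2*D² + 8) = 2*(8 + 2*D²) = 16 + 4*D²)
243 + T(N) = 243 + (16 + 4*16²) = 243 + (16 + 4*256) = 243 + (16 + 1024) = 243 + 1040 = 1283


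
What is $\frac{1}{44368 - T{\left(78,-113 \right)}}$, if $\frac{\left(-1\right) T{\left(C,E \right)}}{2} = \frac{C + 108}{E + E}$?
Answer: $\frac{113}{5013398} \approx 2.254 \cdot 10^{-5}$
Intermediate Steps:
$T{\left(C,E \right)} = - \frac{108 + C}{E}$ ($T{\left(C,E \right)} = - 2 \frac{C + 108}{E + E} = - 2 \frac{108 + C}{2 E} = - \frac{108 + C}{E}$)
$\frac{1}{44368 - T{\left(78,-113 \right)}} = \frac{1}{44368 - \frac{-108 - 78}{-113}} = \frac{1}{44368 - - \frac{-108 - 78}{113}} = \frac{1}{44368 - \left(- \frac{1}{113}\right) \left(-186\right)} = \frac{1}{44368 - \frac{186}{113}} = \frac{1}{\frac{5013398}{113}} = \frac{113}{5013398}$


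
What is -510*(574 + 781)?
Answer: -691050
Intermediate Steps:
-510*(574 + 781) = -510*1355 = -691050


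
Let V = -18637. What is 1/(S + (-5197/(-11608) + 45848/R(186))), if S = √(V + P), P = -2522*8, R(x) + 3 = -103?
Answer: -163542750967624/85354391516216289 - 378500570176*I*√38813/85354391516216289 ≈ -0.001916 - 0.00087363*I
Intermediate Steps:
R(x) = -106 (R(x) = -3 - 103 = -106)
P = -20176
S = I*√38813 (S = √(-18637 - 20176) = √(-38813) = I*√38813 ≈ 197.01*I)
1/(S + (-5197/(-11608) + 45848/R(186))) = 1/(I*√38813 + (-5197/(-11608) + 45848/(-106))) = 1/(I*√38813 + (-5197*(-1/11608) + 45848*(-1/106))) = 1/(I*√38813 + (5197/11608 - 22924/53)) = 1/(I*√38813 - 265826351/615224) = 1/(-265826351/615224 + I*√38813)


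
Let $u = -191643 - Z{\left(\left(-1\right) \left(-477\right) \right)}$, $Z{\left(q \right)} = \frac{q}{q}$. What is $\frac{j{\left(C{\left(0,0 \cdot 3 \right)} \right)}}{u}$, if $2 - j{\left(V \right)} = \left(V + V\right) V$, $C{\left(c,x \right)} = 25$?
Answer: $\frac{312}{47911} \approx 0.0065121$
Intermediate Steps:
$Z{\left(q \right)} = 1$
$j{\left(V \right)} = 2 - 2 V^{2}$ ($j{\left(V \right)} = 2 - \left(V + V\right) V = 2 - 2 V V = 2 - 2 V^{2}$)
$u = -191644$ ($u = -191643 - 1 = -191644$)
$\frac{j{\left(C{\left(0,0 \cdot 3 \right)} \right)}}{u} = \frac{2 - 2 \cdot 25^{2}}{-191644} = \left(2 - 1250\right) \left(- \frac{1}{191644}\right) = \left(-1248\right) \left(- \frac{1}{191644}\right) = \frac{312}{47911}$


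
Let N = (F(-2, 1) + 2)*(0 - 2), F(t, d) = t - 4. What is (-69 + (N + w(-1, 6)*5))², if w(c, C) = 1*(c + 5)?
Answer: 1681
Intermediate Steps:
w(c, C) = 5 + c (w(c, C) = 1*(5 + c) = 5 + c)
F(t, d) = -4 + t
N = 8 (N = ((-4 - 2) + 2)*(0 - 2) = (-6 + 2)*(-2) = -4*(-2) = 8)
(-69 + (N + w(-1, 6)*5))² = (-69 + (8 + (5 - 1)*5))² = (-69 + (8 + 4*5))² = (-69 + (8 + 20))² = (-69 + 28)² = (-41)² = 1681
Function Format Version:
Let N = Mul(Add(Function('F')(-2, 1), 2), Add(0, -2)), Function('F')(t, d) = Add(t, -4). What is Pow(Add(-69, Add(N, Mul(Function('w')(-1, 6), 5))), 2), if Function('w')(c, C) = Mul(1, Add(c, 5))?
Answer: 1681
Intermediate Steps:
Function('w')(c, C) = Add(5, c) (Function('w')(c, C) = Mul(1, Add(5, c)) = Add(5, c))
Function('F')(t, d) = Add(-4, t)
N = 8 (N = Mul(Add(Add(-4, -2), 2), Add(0, -2)) = Mul(Add(-6, 2), -2) = Mul(-4, -2) = 8)
Pow(Add(-69, Add(N, Mul(Function('w')(-1, 6), 5))), 2) = Pow(Add(-69, Add(8, Mul(Add(5, -1), 5))), 2) = Pow(Add(-69, Add(8, Mul(4, 5))), 2) = Pow(Add(-69, Add(8, 20)), 2) = Pow(Add(-69, 28), 2) = Pow(-41, 2) = 1681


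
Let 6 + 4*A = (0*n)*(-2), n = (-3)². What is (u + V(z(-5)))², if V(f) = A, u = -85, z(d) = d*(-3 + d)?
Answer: 29929/4 ≈ 7482.3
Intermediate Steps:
n = 9
A = -3/2 (A = -3/2 + ((0*9)*(-2))/4 = -3/2 + (0*(-2))/4 = -3/2 + (¼)*0 = -3/2 + 0 = -3/2 ≈ -1.5000)
V(f) = -3/2
(u + V(z(-5)))² = (-85 - 3/2)² = (-173/2)² = 29929/4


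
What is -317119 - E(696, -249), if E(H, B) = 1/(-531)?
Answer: -168390188/531 ≈ -3.1712e+5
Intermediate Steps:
E(H, B) = -1/531
-317119 - E(696, -249) = -317119 - 1*(-1/531) = -317119 + 1/531 = -168390188/531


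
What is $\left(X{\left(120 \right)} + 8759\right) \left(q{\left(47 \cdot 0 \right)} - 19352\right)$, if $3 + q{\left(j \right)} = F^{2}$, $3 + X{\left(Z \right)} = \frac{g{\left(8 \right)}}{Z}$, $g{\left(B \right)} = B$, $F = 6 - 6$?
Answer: $- \frac{508421011}{3} \approx -1.6947 \cdot 10^{8}$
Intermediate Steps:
$F = 0$
$X{\left(Z \right)} = -3 + \frac{8}{Z}$
$q{\left(j \right)} = -3$ ($q{\left(j \right)} = -3 + 0^{2} = -3 + 0 = -3$)
$\left(X{\left(120 \right)} + 8759\right) \left(q{\left(47 \cdot 0 \right)} - 19352\right) = \left(\left(-3 + \frac{8}{120}\right) + 8759\right) \left(-3 - 19352\right) = \left(\left(-3 + 8 \cdot \frac{1}{120}\right) + 8759\right) \left(-19355\right) = \left(\left(-3 + \frac{1}{15}\right) + 8759\right) \left(-19355\right) = \left(- \frac{44}{15} + 8759\right) \left(-19355\right) = \frac{131341}{15} \left(-19355\right) = - \frac{508421011}{3}$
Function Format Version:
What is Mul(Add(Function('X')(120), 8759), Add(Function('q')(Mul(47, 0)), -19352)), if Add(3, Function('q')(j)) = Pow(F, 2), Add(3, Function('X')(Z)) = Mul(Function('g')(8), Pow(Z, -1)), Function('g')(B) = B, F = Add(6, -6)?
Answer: Rational(-508421011, 3) ≈ -1.6947e+8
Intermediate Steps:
F = 0
Function('X')(Z) = Add(-3, Mul(8, Pow(Z, -1)))
Function('q')(j) = -3 (Function('q')(j) = Add(-3, Pow(0, 2)) = Add(-3, 0) = -3)
Mul(Add(Function('X')(120), 8759), Add(Function('q')(Mul(47, 0)), -19352)) = Mul(Add(Add(-3, Mul(8, Pow(120, -1))), 8759), Add(-3, -19352)) = Mul(Add(Add(-3, Mul(8, Rational(1, 120))), 8759), -19355) = Mul(Add(Add(-3, Rational(1, 15)), 8759), -19355) = Mul(Add(Rational(-44, 15), 8759), -19355) = Mul(Rational(131341, 15), -19355) = Rational(-508421011, 3)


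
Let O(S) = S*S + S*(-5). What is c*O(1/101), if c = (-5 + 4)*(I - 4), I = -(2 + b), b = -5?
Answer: -504/10201 ≈ -0.049407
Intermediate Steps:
I = 3 (I = -(2 - 5) = -1*(-3) = 3)
O(S) = S² - 5*S
c = 1 (c = (-5 + 4)*(3 - 4) = -1*(-1) = 1)
c*O(1/101) = 1*((-5 + 1/101)/101) = 1*((1/101)*(-504/101)) = 1*(-504/10201) = -504/10201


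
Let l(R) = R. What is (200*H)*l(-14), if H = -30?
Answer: 84000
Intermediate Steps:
(200*H)*l(-14) = (200*(-30))*(-14) = -6000*(-14) = 84000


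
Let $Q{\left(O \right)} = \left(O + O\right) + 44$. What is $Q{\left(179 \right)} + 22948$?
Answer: $23350$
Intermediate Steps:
$Q{\left(O \right)} = 44 + 2 O$ ($Q{\left(O \right)} = 2 O + 44 = 44 + 2 O$)
$Q{\left(179 \right)} + 22948 = \left(44 + 2 \cdot 179\right) + 22948 = \left(44 + 358\right) + 22948 = 402 + 22948 = 23350$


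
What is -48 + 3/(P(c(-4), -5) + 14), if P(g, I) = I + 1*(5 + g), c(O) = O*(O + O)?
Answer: -2205/46 ≈ -47.935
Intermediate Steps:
c(O) = 2*O² (c(O) = O*(2*O) = 2*O²)
P(g, I) = 5 + I + g (P(g, I) = I + (5 + g) = 5 + I + g)
-48 + 3/(P(c(-4), -5) + 14) = -48 + 3/((5 - 5 + 2*(-4)²) + 14) = -48 + 3/((5 - 5 + 2*16) + 14) = -48 + 3/((5 - 5 + 32) + 14) = -48 + 3/(32 + 14) = -48 + 3/46 = -2205/46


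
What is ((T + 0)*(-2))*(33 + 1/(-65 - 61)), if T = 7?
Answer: -4157/9 ≈ -461.89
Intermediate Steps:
((T + 0)*(-2))*(33 + 1/(-65 - 61)) = ((7 + 0)*(-2))*(33 + 1/(-65 - 61)) = (7*(-2))*(33 + 1/(-126)) = -14*(33 - 1/126) = -14*4157/126 = -4157/9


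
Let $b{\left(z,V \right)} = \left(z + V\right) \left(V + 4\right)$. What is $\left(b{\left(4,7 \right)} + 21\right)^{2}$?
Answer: $20164$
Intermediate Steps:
$b{\left(z,V \right)} = \left(4 + V\right) \left(V + z\right)$ ($b{\left(z,V \right)} = \left(V + z\right) \left(4 + V\right) = \left(4 + V\right) \left(V + z\right)$)
$\left(b{\left(4,7 \right)} + 21\right)^{2} = \left(\left(7^{2} + 4 \cdot 7 + 4 \cdot 4 + 7 \cdot 4\right) + 21\right)^{2} = \left(\left(49 + 28 + 16 + 28\right) + 21\right)^{2} = \left(121 + 21\right)^{2} = 142^{2} = 20164$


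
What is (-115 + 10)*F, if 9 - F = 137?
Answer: 13440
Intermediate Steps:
F = -128 (F = 9 - 1*137 = 9 - 137 = -128)
(-115 + 10)*F = (-115 + 10)*(-128) = -105*(-128) = 13440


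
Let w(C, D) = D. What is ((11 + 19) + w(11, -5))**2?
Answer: 625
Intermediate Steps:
((11 + 19) + w(11, -5))**2 = ((11 + 19) - 5)**2 = (30 - 5)**2 = 25**2 = 625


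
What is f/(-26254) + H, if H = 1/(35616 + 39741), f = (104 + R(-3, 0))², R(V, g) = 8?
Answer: -472625977/989211339 ≈ -0.47778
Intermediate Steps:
f = 12544 (f = (104 + 8)² = 112² = 12544)
H = 1/75357 ≈ 1.3270e-5
f/(-26254) + H = 12544/(-26254) + 1/75357 = 12544*(-1/26254) + 1/75357 = -6272/13127 + 1/75357 = -472625977/989211339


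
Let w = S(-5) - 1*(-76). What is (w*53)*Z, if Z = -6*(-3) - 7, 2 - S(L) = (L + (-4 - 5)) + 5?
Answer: 50721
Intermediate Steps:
S(L) = 6 - L (S(L) = 2 - ((L + (-4 - 5)) + 5) = 2 - ((L - 9) + 5) = 2 - ((-9 + L) + 5) = 2 - (-4 + L) = 2 + (4 - L) = 6 - L)
Z = 11 (Z = 18 - 7 = 11)
w = 87 (w = (6 - 1*(-5)) - 1*(-76) = (6 + 5) + 76 = 11 + 76 = 87)
(w*53)*Z = (87*53)*11 = 4611*11 = 50721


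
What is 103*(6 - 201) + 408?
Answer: -19677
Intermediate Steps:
103*(6 - 201) + 408 = 103*(-195) + 408 = -20085 + 408 = -19677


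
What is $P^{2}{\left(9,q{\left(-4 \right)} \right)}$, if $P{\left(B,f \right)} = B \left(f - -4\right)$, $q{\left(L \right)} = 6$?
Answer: $8100$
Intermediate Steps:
$P{\left(B,f \right)} = B \left(4 + f\right)$ ($P{\left(B,f \right)} = B \left(f + 4\right) = B \left(4 + f\right)$)
$P^{2}{\left(9,q{\left(-4 \right)} \right)} = \left(9 \left(4 + 6\right)\right)^{2} = \left(9 \cdot 10\right)^{2} = 90^{2} = 8100$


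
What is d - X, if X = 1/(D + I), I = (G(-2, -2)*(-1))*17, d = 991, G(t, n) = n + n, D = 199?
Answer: 264596/267 ≈ 991.00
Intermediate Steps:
G(t, n) = 2*n
I = 68 (I = ((2*(-2))*(-1))*17 = -4*(-1)*17 = 4*17 = 68)
X = 1/267 (X = 1/(199 + 68) = 1/267 ≈ 0.0037453)
d - X = 991 - 1*1/267 = 991 - 1/267 = 264596/267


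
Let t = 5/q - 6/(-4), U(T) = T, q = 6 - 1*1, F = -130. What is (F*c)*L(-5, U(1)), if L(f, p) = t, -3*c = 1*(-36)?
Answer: -3900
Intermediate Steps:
c = 12 (c = -(-36)/3 = -1/3*(-36) = 12)
q = 5 (q = 6 - 1 = 5)
t = 5/2 (t = 5/5 - 6/(-4) = 5*(1/5) - 6*(-1/4) = 1 + 3/2 = 5/2 ≈ 2.5000)
L(f, p) = 5/2
(F*c)*L(-5, U(1)) = -130*12*(5/2) = -1560*5/2 = -3900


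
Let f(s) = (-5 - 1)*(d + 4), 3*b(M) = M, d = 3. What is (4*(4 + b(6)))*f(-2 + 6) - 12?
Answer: -1020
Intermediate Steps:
b(M) = M/3
f(s) = -42 (f(s) = (-5 - 1)*(3 + 4) = -6*7 = -42)
(4*(4 + b(6)))*f(-2 + 6) - 12 = (4*(4 + (⅓)*6))*(-42) - 12 = (4*(4 + 2))*(-42) - 12 = (4*6)*(-42) - 12 = 24*(-42) - 12 = -1008 - 12 = -1020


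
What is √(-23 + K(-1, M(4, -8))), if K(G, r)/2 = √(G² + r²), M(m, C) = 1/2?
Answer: √(-23 + √5) ≈ 4.5567*I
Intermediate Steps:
M(m, C) = ½
K(G, r) = 2*√(G² + r²)
√(-23 + K(-1, M(4, -8))) = √(-23 + 2*√((-1)² + (½)²)) = √(-23 + 2*√(1 + ¼)) = √(-23 + 2*√(5/4)) = √(-23 + 2*(√5/2)) = √(-23 + √5)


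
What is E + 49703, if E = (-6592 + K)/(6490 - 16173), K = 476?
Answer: 481280265/9683 ≈ 49704.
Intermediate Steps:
E = 6116/9683 (E = (-6592 + 476)/(6490 - 16173) = -6116/(-9683) = -6116*(-1/9683) = 6116/9683 ≈ 0.63162)
E + 49703 = 6116/9683 + 49703 = 481280265/9683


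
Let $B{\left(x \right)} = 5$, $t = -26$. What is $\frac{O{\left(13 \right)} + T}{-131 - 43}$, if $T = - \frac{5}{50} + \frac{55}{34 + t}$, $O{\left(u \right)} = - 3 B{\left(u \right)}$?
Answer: $\frac{329}{6960} \approx 0.04727$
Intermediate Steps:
$O{\left(u \right)} = -15$ ($O{\left(u \right)} = \left(-3\right) 5 = -15$)
$T = \frac{271}{40}$ ($T = - \frac{5}{50} + \frac{55}{34 - 26} = \left(-5\right) \frac{1}{50} + \frac{55}{8} = - \frac{1}{10} + 55 \cdot \frac{1}{8} = - \frac{1}{10} + \frac{55}{8} = \frac{271}{40} \approx 6.775$)
$\frac{O{\left(13 \right)} + T}{-131 - 43} = \frac{-15 + \frac{271}{40}}{-131 - 43} = - \frac{329}{40 \left(-174\right)} = \left(- \frac{329}{40}\right) \left(- \frac{1}{174}\right) = \frac{329}{6960}$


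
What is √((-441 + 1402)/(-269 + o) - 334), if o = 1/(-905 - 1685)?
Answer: 8*I*√2560309115061/696711 ≈ 18.373*I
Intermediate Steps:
o = -1/2590 (o = 1/(-2590) = -1/2590 ≈ -0.00038610)
√((-441 + 1402)/(-269 + o) - 334) = √((-441 + 1402)/(-269 - 1/2590) - 334) = √(961/(-696711/2590) - 334) = √(961*(-2590/696711) - 334) = √(-2488990/696711 - 334) = √(-235190464/696711) = 8*I*√2560309115061/696711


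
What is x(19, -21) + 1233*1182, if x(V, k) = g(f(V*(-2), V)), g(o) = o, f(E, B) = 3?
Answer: 1457409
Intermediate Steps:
x(V, k) = 3
x(19, -21) + 1233*1182 = 3 + 1233*1182 = 3 + 1457406 = 1457409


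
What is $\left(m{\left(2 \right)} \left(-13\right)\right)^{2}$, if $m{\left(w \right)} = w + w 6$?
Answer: $33124$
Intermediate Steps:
$m{\left(w \right)} = 7 w$ ($m{\left(w \right)} = w + 6 w = 7 w$)
$\left(m{\left(2 \right)} \left(-13\right)\right)^{2} = \left(7 \cdot 2 \left(-13\right)\right)^{2} = \left(14 \left(-13\right)\right)^{2} = \left(-182\right)^{2} = 33124$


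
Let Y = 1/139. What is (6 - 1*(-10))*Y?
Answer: 16/139 ≈ 0.11511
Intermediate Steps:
Y = 1/139 ≈ 0.0071942
(6 - 1*(-10))*Y = (6 - 1*(-10))*(1/139) = (6 + 10)*(1/139) = 16*(1/139) = 16/139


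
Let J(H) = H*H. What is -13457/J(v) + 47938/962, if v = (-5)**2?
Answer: 8507808/300625 ≈ 28.300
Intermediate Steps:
v = 25
J(H) = H**2
-13457/J(v) + 47938/962 = -13457/(25**2) + 47938/962 = -13457/625 + 47938*(1/962) = -13457*1/625 + 23969/481 = -13457/625 + 23969/481 = 8507808/300625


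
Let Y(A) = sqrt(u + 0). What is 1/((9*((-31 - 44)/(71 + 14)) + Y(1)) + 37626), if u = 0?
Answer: 17/639507 ≈ 2.6583e-5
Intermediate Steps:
Y(A) = 0 (Y(A) = sqrt(0 + 0) = sqrt(0) = 0)
1/((9*((-31 - 44)/(71 + 14)) + Y(1)) + 37626) = 1/((9*((-31 - 44)/(71 + 14)) + 0) + 37626) = 1/((9*(-75/85) + 0) + 37626) = 1/((9*(-75*1/85) + 0) + 37626) = 1/((9*(-15/17) + 0) + 37626) = 1/((-135/17 + 0) + 37626) = 1/(-135/17 + 37626) = 1/(639507/17) = 17/639507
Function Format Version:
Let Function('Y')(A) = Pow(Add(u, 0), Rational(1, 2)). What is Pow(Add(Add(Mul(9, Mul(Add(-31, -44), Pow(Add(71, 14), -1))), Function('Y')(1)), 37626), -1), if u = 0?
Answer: Rational(17, 639507) ≈ 2.6583e-5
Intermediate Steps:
Function('Y')(A) = 0 (Function('Y')(A) = Pow(Add(0, 0), Rational(1, 2)) = Pow(0, Rational(1, 2)) = 0)
Pow(Add(Add(Mul(9, Mul(Add(-31, -44), Pow(Add(71, 14), -1))), Function('Y')(1)), 37626), -1) = Pow(Add(Add(Mul(9, Mul(Add(-31, -44), Pow(Add(71, 14), -1))), 0), 37626), -1) = Pow(Add(Add(Mul(9, Mul(-75, Pow(85, -1))), 0), 37626), -1) = Pow(Add(Add(Mul(9, Mul(-75, Rational(1, 85))), 0), 37626), -1) = Pow(Add(Add(Mul(9, Rational(-15, 17)), 0), 37626), -1) = Pow(Add(Add(Rational(-135, 17), 0), 37626), -1) = Pow(Add(Rational(-135, 17), 37626), -1) = Pow(Rational(639507, 17), -1) = Rational(17, 639507)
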